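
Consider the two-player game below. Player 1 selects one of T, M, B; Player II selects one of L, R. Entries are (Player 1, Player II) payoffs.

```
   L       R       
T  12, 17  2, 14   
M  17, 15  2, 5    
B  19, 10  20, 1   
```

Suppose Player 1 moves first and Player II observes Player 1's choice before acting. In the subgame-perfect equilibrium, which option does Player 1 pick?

Work backward from Player II's decision.
- T: Player II compares 17, 14 and picks L; Player 1 would get 12.
- M: Player II compares 15, 5 and picks L; Player 1 would get 17.
- B: Player II compares 10, 1 and picks L; Player 1 would get 19.
Player 1's induced payoffs are 12, 17, 19, so Player 1 commits to B. Subgame-perfect outcome: (B, L) with payoffs (19, 10).

B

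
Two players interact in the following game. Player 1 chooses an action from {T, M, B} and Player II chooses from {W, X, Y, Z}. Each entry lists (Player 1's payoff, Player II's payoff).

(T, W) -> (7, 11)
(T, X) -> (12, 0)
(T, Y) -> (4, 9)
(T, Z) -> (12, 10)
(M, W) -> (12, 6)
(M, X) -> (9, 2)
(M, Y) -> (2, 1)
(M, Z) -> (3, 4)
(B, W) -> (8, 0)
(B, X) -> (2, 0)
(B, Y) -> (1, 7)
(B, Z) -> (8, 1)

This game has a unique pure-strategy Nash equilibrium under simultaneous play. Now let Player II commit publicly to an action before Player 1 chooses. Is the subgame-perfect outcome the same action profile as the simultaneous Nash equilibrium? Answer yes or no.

no

Work backward from Player 1's decision.
- W: BR = M, leader payoff 6.
- X: BR = T, leader payoff 0.
- Y: BR = T, leader payoff 9.
- Z: BR = T, leader payoff 10.
Player II's induced payoffs are 6, 0, 9, 10, so Player II commits to Z. Subgame-perfect outcome: (T, Z) with payoffs (12, 10).
Under simultaneous play:
Player 1's best replies: W→M; X→T; Y→T; Z→T.
Player II's best replies: T→W; M→W; B→Y.
The unique mutual best reply is (M, W), giving (12, 6).
Sequential outcome (T, Z) differs from the Nash profile (M, W).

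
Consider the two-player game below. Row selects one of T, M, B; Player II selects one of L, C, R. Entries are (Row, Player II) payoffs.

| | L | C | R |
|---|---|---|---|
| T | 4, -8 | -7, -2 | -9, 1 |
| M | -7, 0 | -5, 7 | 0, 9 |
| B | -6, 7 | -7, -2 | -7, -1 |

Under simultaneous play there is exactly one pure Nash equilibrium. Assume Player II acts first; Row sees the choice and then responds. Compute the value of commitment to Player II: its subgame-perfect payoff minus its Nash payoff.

Work backward from Row's decision.
- L: BR = T, leader payoff -8.
- C: BR = M, leader payoff 7.
- R: BR = M, leader payoff 9.
Among -8, 7, 9, the best is 9 at R. Subgame-perfect outcome: (M, R) with payoffs (0, 9).
For the simultaneous game, intersect best replies.
Row's best replies: L→T; C→M; R→M.
Player II's best replies: T→R; M→R; B→L.
The unique mutual best reply is (M, R), giving (0, 9).
Player II's commitment gain: 9 − 9 = 0.

0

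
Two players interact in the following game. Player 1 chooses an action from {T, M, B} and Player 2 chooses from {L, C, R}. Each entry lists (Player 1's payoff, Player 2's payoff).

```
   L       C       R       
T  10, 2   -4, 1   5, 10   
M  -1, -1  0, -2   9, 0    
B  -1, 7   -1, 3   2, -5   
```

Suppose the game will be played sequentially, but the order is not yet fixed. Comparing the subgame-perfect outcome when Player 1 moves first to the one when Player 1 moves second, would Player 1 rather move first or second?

If Player 1 leads: Player 2's best replies are T→R, M→R, B→L; Player 1's induced payoffs 5, 9, -1; outcome (M, R), payoffs (9, 0).
If Player 2 leads: Player 1's best replies are L→T, C→M, R→M; Player 2's induced payoffs 2, -2, 0; outcome (T, L), payoffs (10, 2).
Player 1 gets 9 moving first and 10 moving second, so Player 1 prefers to move second.

second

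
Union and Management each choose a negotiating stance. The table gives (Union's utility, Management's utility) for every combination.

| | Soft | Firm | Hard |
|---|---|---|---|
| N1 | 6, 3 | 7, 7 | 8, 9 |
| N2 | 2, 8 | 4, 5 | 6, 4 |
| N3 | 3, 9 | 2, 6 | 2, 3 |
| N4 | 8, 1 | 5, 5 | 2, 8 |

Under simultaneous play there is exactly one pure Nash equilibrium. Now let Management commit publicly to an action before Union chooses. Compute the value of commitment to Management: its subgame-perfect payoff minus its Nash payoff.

Solve by backward induction (Management leads).
- Soft: Union compares 6, 2, 3, 8 and picks N4; Management would get 1.
- Firm: Union compares 7, 4, 2, 5 and picks N1; Management would get 7.
- Hard: Union compares 8, 6, 2, 2 and picks N1; Management would get 9.
Maximizing over 1, 7, 9, Management chooses Hard. Subgame-perfect outcome: (N1, Hard) with payoffs (8, 9).
Under simultaneous play:
Union's best replies: Soft→N4; Firm→N1; Hard→N1.
Management's best replies: N1→Hard; N2→Soft; N3→Soft; N4→Hard.
Only (N1, Hard) has each player best-responding; Nash payoffs (8, 9).
Management's commitment gain: 9 − 9 = 0.

0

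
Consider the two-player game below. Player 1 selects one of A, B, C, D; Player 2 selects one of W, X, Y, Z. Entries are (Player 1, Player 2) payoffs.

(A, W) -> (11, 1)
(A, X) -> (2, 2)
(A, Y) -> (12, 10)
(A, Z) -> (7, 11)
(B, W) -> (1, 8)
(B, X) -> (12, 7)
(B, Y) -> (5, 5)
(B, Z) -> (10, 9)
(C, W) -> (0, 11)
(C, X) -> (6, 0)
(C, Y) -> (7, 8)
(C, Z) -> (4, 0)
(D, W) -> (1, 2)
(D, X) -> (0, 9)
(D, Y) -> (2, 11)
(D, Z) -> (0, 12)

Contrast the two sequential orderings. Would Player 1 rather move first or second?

second

If Player 1 leads: Player 2's best replies are A→Z, B→Z, C→W, D→Z; Player 1's induced payoffs 7, 10, 0, 0; outcome (B, Z), payoffs (10, 9).
If Player 2 leads: Player 1's best replies are W→A, X→B, Y→A, Z→B; Player 2's induced payoffs 1, 7, 10, 9; outcome (A, Y), payoffs (12, 10).
Player 1 gets 10 moving first and 12 moving second, so Player 1 prefers to move second.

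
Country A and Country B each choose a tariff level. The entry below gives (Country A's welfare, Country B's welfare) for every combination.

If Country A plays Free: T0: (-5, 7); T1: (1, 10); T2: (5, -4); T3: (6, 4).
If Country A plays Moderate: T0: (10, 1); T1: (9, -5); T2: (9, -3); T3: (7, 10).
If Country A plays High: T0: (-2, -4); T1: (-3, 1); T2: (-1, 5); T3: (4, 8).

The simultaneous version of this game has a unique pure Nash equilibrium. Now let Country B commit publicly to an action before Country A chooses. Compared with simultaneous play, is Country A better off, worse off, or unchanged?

Backward induction with Country B moving first.
- T0: BR = Moderate, leader payoff 1.
- T1: BR = Moderate, leader payoff -5.
- T2: BR = Moderate, leader payoff -3.
- T3: BR = Moderate, leader payoff 10.
Country B's induced payoffs are 1, -5, -3, 10, so Country B commits to T3. Subgame-perfect outcome: (Moderate, T3) with payoffs (7, 10).
For the simultaneous game, intersect best replies.
Country A's best replies: T0→Moderate; T1→Moderate; T2→Moderate; T3→Moderate.
Country B's best replies: Free→T1; Moderate→T3; High→T3.
The unique mutual best reply is (Moderate, T3), giving (7, 10).
Country A earns 7 sequentially versus 7 at the Nash outcome: unchanged.

unchanged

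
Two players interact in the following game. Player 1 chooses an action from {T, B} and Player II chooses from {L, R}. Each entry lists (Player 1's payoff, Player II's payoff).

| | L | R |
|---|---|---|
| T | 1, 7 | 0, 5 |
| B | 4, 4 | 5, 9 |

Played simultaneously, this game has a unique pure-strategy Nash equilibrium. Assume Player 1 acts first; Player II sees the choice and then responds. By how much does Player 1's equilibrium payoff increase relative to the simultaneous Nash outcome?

Player II best-responds to each possible Player 1 move:
- T: Player II compares 7, 5 and picks L; Player 1 would get 1.
- B: Player II compares 4, 9 and picks R; Player 1 would get 5.
Among 1, 5, the best is 5 at B. Subgame-perfect outcome: (B, R) with payoffs (5, 9).
Now find the simultaneous Nash equilibrium.
Player 1's best replies: L→B; R→B.
Player II's best replies: T→L; B→R.
The unique mutual best reply is (B, R), giving (5, 9).
Player 1's commitment gain: 5 − 5 = 0.

0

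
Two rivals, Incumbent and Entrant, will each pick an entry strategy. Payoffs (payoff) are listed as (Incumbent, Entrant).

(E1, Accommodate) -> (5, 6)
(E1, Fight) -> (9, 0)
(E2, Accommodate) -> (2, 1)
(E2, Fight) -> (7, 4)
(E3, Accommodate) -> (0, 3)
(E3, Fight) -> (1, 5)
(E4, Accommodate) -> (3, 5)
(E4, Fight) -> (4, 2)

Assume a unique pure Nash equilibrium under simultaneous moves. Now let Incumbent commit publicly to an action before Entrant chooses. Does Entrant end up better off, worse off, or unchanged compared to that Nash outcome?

worse off

Backward induction with Incumbent moving first.
- E1: BR = Accommodate, leader payoff 5.
- E2: BR = Fight, leader payoff 7.
- E3: BR = Fight, leader payoff 1.
- E4: BR = Accommodate, leader payoff 3.
Among 5, 7, 1, 3, the best is 7 at E2. Subgame-perfect outcome: (E2, Fight) with payoffs (7, 4).
Now find the simultaneous Nash equilibrium.
Incumbent's best replies: Accommodate→E1; Fight→E1.
Entrant's best replies: E1→Accommodate; E2→Fight; E3→Fight; E4→Accommodate.
Only (E1, Accommodate) has each player best-responding; Nash payoffs (5, 6).
Entrant earns 4 sequentially versus 6 at the Nash outcome: worse off.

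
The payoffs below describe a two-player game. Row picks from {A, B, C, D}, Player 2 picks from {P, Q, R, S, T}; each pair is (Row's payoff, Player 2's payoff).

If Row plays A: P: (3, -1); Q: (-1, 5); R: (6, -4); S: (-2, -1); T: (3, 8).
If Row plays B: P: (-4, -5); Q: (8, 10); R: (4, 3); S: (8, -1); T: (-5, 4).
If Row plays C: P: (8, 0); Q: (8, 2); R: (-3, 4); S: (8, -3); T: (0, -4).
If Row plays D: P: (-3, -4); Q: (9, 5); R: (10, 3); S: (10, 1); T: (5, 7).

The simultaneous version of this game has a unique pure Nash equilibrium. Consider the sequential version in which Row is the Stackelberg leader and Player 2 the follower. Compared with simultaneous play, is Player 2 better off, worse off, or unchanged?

better off

Work backward from Player 2's decision.
- A → Player 2 plays T (best of -1, 5, -4, -1, 8); Row gets 3.
- B → Player 2 plays Q (best of -5, 10, 3, -1, 4); Row gets 8.
- C → Player 2 plays R (best of 0, 2, 4, -3, -4); Row gets -3.
- D → Player 2 plays T (best of -4, 5, 3, 1, 7); Row gets 5.
Among 3, 8, -3, 5, the best is 8 at B. Subgame-perfect outcome: (B, Q) with payoffs (8, 10).
Now find the simultaneous Nash equilibrium.
Row's best replies: P→C; Q→D; R→D; S→D; T→D.
Player 2's best replies: A→T; B→Q; C→R; D→T.
The unique mutual best reply is (D, T), giving (5, 7).
Player 2 earns 10 sequentially versus 7 at the Nash outcome: better off.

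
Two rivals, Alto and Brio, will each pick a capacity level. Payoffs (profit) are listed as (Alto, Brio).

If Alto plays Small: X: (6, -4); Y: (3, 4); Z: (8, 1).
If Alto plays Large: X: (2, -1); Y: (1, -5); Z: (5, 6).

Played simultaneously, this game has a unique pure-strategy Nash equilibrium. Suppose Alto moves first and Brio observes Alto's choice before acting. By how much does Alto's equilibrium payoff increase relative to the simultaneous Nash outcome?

Work backward from Brio's decision.
- Small: BR = Y, leader payoff 3.
- Large: BR = Z, leader payoff 5.
Alto's induced payoffs are 3, 5, so Alto commits to Large. Subgame-perfect outcome: (Large, Z) with payoffs (5, 6).
Under simultaneous play:
Alto's best replies: X→Small; Y→Small; Z→Small.
Brio's best replies: Small→Y; Large→Z.
Only (Small, Y) has each player best-responding; Nash payoffs (3, 4).
Alto's commitment gain: 5 − 3 = 2.

2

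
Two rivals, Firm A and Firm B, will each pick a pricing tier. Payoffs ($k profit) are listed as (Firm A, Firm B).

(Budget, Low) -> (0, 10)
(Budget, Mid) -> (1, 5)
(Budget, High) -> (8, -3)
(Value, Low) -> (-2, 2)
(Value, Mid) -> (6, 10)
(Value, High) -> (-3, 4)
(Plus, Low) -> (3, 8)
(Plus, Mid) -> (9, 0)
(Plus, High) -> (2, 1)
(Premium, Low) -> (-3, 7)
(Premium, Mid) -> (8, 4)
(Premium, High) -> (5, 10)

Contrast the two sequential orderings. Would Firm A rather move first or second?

If Firm A leads: Firm B's best replies are Budget→Low, Value→Mid, Plus→Low, Premium→High; Firm A's induced payoffs 0, 6, 3, 5; outcome (Value, Mid), payoffs (6, 10).
If Firm B leads: Firm A's best replies are Low→Plus, Mid→Plus, High→Budget; Firm B's induced payoffs 8, 0, -3; outcome (Plus, Low), payoffs (3, 8).
Firm A gets 6 moving first and 3 moving second, so Firm A prefers to move first.

first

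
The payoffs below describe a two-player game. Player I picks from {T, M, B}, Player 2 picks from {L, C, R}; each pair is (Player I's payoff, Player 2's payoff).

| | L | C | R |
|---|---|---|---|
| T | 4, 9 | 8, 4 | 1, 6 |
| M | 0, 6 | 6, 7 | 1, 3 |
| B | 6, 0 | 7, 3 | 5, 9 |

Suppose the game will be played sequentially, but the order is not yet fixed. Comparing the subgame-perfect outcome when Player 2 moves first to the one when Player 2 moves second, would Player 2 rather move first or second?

first

If Player I leads: Player 2's best replies are T→L, M→C, B→R; Player I's induced payoffs 4, 6, 5; outcome (M, C), payoffs (6, 7).
If Player 2 leads: Player I's best replies are L→B, C→T, R→B; Player 2's induced payoffs 0, 4, 9; outcome (B, R), payoffs (5, 9).
Player 2 gets 9 moving first and 7 moving second, so Player 2 prefers to move first.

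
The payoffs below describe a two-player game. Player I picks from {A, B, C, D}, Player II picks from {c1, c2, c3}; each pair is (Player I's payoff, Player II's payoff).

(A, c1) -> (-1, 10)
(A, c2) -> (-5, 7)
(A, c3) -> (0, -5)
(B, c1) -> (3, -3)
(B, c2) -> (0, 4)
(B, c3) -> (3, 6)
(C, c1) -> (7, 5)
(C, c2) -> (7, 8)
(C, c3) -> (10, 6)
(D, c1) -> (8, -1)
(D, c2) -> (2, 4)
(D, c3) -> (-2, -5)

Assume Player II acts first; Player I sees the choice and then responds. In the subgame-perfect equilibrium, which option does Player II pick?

c2

Work backward from Player I's decision.
- c1 → Player I plays D (best of -1, 3, 7, 8); Player II gets -1.
- c2 → Player I plays C (best of -5, 0, 7, 2); Player II gets 8.
- c3 → Player I plays C (best of 0, 3, 10, -2); Player II gets 6.
Player II's induced payoffs are -1, 8, 6, so Player II commits to c2. Subgame-perfect outcome: (C, c2) with payoffs (7, 8).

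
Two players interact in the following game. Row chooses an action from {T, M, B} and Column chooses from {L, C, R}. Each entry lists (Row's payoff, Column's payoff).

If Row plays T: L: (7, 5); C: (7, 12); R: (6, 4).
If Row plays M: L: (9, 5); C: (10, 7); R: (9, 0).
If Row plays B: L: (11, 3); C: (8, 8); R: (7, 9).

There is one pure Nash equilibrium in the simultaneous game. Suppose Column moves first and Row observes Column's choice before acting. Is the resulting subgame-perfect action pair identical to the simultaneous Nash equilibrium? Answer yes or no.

yes

Solve by backward induction (Column leads).
- L: BR = B, leader payoff 3.
- C: BR = M, leader payoff 7.
- R: BR = M, leader payoff 0.
Column's induced payoffs are 3, 7, 0, so Column commits to C. Subgame-perfect outcome: (M, C) with payoffs (10, 7).
For the simultaneous game, intersect best replies.
Row's best replies: L→B; C→M; R→M.
Column's best replies: T→C; M→C; B→R.
The unique mutual best reply is (M, C), giving (10, 7).
Sequential outcome (M, C) coincides with the Nash profile (M, C).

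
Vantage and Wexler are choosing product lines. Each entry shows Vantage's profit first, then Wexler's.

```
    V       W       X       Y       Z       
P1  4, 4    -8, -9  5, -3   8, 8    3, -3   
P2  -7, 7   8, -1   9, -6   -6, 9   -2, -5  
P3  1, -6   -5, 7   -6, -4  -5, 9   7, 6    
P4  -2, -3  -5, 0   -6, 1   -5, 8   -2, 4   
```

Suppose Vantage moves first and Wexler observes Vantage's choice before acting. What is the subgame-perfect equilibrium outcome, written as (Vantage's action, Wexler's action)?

Solve by backward induction (Vantage leads).
- P1 → Wexler plays Y (best of 4, -9, -3, 8, -3); Vantage gets 8.
- P2 → Wexler plays Y (best of 7, -1, -6, 9, -5); Vantage gets -6.
- P3 → Wexler plays Y (best of -6, 7, -4, 9, 6); Vantage gets -5.
- P4 → Wexler plays Y (best of -3, 0, 1, 8, 4); Vantage gets -5.
Maximizing over 8, -6, -5, -5, Vantage chooses P1. Subgame-perfect outcome: (P1, Y) with payoffs (8, 8).

(P1, Y)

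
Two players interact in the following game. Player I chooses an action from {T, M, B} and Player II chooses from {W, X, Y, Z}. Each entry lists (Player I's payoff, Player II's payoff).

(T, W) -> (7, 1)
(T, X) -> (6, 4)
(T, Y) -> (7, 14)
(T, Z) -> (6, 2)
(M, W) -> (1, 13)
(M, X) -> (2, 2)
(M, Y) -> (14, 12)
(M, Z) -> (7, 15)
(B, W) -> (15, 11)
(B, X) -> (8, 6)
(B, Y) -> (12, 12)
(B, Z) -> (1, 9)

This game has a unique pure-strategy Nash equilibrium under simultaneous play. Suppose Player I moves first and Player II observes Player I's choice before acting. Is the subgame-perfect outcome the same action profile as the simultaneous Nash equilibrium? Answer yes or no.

no

Work backward from Player II's decision.
- T: Player II compares 1, 4, 14, 2 and picks Y; Player I would get 7.
- M: Player II compares 13, 2, 12, 15 and picks Z; Player I would get 7.
- B: Player II compares 11, 6, 12, 9 and picks Y; Player I would get 12.
Among 7, 7, 12, the best is 12 at B. Subgame-perfect outcome: (B, Y) with payoffs (12, 12).
For the simultaneous game, intersect best replies.
Player I's best replies: W→B; X→B; Y→M; Z→M.
Player II's best replies: T→Y; M→Z; B→Y.
Only (M, Z) has each player best-responding; Nash payoffs (7, 15).
Sequential outcome (B, Y) differs from the Nash profile (M, Z).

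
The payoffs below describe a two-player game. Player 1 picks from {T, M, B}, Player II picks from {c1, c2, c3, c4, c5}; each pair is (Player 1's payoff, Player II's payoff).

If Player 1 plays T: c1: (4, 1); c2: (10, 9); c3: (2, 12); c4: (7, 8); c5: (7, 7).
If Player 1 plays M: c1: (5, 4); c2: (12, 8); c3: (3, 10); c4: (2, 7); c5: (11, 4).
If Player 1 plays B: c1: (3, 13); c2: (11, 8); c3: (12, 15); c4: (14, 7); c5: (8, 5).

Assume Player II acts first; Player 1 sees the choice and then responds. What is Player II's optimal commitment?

Work backward from Player 1's decision.
- c1: Player 1 compares 4, 5, 3 and picks M; Player II would get 4.
- c2: Player 1 compares 10, 12, 11 and picks M; Player II would get 8.
- c3: Player 1 compares 2, 3, 12 and picks B; Player II would get 15.
- c4: Player 1 compares 7, 2, 14 and picks B; Player II would get 7.
- c5: Player 1 compares 7, 11, 8 and picks M; Player II would get 4.
Player II's induced payoffs are 4, 8, 15, 7, 4, so Player II commits to c3. Subgame-perfect outcome: (B, c3) with payoffs (12, 15).

c3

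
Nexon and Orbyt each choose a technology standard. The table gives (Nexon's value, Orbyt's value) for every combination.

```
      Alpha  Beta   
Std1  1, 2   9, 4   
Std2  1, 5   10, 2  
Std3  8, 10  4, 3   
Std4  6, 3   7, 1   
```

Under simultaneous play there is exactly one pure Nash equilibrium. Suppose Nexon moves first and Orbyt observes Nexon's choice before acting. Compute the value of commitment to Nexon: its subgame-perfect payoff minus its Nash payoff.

Backward induction with Nexon moving first.
- Std1: BR = Beta, leader payoff 9.
- Std2: BR = Alpha, leader payoff 1.
- Std3: BR = Alpha, leader payoff 8.
- Std4: BR = Alpha, leader payoff 6.
Maximizing over 9, 1, 8, 6, Nexon chooses Std1. Subgame-perfect outcome: (Std1, Beta) with payoffs (9, 4).
Now find the simultaneous Nash equilibrium.
Nexon's best replies: Alpha→Std3; Beta→Std2.
Orbyt's best replies: Std1→Beta; Std2→Alpha; Std3→Alpha; Std4→Alpha.
The unique mutual best reply is (Std3, Alpha), giving (8, 10).
Nexon's commitment gain: 9 − 8 = 1.

1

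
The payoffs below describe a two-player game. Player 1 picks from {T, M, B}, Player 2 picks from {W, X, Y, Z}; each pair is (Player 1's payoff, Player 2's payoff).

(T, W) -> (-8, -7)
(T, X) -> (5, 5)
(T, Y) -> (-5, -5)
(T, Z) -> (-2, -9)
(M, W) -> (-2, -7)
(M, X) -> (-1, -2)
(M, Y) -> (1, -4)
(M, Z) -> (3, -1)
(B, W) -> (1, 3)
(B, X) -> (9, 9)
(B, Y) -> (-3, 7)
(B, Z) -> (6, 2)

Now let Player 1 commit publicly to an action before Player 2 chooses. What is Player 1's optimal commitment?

Solve by backward induction (Player 1 leads).
- T: Player 2 compares -7, 5, -5, -9 and picks X; Player 1 would get 5.
- M: Player 2 compares -7, -2, -4, -1 and picks Z; Player 1 would get 3.
- B: Player 2 compares 3, 9, 7, 2 and picks X; Player 1 would get 9.
Among 5, 3, 9, the best is 9 at B. Subgame-perfect outcome: (B, X) with payoffs (9, 9).

B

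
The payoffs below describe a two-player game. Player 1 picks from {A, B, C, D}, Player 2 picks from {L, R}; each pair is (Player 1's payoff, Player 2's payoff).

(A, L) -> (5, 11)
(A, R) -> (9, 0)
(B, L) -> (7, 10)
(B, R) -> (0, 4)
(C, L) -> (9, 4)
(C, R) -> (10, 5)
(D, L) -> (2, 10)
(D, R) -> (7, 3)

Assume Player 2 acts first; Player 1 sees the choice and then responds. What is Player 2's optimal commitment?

Work backward from Player 1's decision.
- L → Player 1 plays C (best of 5, 7, 9, 2); Player 2 gets 4.
- R → Player 1 plays C (best of 9, 0, 10, 7); Player 2 gets 5.
Maximizing over 4, 5, Player 2 chooses R. Subgame-perfect outcome: (C, R) with payoffs (10, 5).

R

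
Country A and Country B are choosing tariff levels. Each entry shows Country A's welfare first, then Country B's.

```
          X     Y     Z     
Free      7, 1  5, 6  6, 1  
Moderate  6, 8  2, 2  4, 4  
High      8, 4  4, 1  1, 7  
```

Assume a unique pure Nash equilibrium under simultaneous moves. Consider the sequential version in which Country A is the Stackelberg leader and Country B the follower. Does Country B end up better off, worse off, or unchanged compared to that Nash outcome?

Country B best-responds to each possible Country A move:
- Free: Country B compares 1, 6, 1 and picks Y; Country A would get 5.
- Moderate: Country B compares 8, 2, 4 and picks X; Country A would get 6.
- High: Country B compares 4, 1, 7 and picks Z; Country A would get 1.
Among 5, 6, 1, the best is 6 at Moderate. Subgame-perfect outcome: (Moderate, X) with payoffs (6, 8).
For the simultaneous game, intersect best replies.
Country A's best replies: X→High; Y→Free; Z→Free.
Country B's best replies: Free→Y; Moderate→X; High→Z.
Only (Free, Y) has each player best-responding; Nash payoffs (5, 6).
Country B earns 8 sequentially versus 6 at the Nash outcome: better off.

better off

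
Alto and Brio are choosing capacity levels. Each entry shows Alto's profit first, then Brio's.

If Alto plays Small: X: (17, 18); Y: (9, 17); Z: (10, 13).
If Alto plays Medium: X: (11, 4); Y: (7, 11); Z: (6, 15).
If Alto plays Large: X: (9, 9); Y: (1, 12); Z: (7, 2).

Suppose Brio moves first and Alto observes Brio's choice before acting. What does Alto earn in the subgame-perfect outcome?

17

Solve by backward induction (Brio leads).
- X: Alto compares 17, 11, 9 and picks Small; Brio would get 18.
- Y: Alto compares 9, 7, 1 and picks Small; Brio would get 17.
- Z: Alto compares 10, 6, 7 and picks Small; Brio would get 13.
Among 18, 17, 13, the best is 18 at X. Subgame-perfect outcome: (Small, X) with payoffs (17, 18).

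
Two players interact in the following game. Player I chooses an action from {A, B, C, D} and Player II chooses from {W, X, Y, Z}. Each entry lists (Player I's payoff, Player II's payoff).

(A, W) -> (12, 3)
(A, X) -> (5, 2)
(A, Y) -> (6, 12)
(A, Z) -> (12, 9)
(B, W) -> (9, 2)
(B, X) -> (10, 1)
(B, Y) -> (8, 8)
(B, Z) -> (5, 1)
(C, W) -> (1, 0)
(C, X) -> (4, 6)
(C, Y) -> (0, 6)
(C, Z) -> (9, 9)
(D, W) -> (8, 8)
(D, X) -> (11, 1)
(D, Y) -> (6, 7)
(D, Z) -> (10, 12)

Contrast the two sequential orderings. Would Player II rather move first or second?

second

If Player I leads: Player II's best replies are A→Y, B→Y, C→Z, D→Z; Player I's induced payoffs 6, 8, 9, 10; outcome (D, Z), payoffs (10, 12).
If Player II leads: Player I's best replies are W→A, X→D, Y→B, Z→A; Player II's induced payoffs 3, 1, 8, 9; outcome (A, Z), payoffs (12, 9).
Player II gets 9 moving first and 12 moving second, so Player II prefers to move second.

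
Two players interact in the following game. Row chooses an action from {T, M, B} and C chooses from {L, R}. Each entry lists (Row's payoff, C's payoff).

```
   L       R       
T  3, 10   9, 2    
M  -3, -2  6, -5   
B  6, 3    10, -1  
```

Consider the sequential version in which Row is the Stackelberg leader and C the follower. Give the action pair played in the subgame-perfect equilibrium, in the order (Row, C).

Backward induction with Row moving first.
- T: C compares 10, 2 and picks L; Row would get 3.
- M: C compares -2, -5 and picks L; Row would get -3.
- B: C compares 3, -1 and picks L; Row would get 6.
Maximizing over 3, -3, 6, Row chooses B. Subgame-perfect outcome: (B, L) with payoffs (6, 3).

(B, L)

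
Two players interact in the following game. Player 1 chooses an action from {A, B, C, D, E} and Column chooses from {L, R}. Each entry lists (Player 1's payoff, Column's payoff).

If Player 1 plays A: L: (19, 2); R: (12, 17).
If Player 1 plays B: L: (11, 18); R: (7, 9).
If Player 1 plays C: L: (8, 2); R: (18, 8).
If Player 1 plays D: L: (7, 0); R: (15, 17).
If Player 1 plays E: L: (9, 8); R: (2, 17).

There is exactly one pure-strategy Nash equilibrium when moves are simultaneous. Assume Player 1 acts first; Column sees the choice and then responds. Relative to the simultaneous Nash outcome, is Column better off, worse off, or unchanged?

unchanged

Column best-responds to each possible Player 1 move:
- A: BR = R, leader payoff 12.
- B: BR = L, leader payoff 11.
- C: BR = R, leader payoff 18.
- D: BR = R, leader payoff 15.
- E: BR = R, leader payoff 2.
Among 12, 11, 18, 15, 2, the best is 18 at C. Subgame-perfect outcome: (C, R) with payoffs (18, 8).
Now find the simultaneous Nash equilibrium.
Player 1's best replies: L→A; R→C.
Column's best replies: A→R; B→L; C→R; D→R; E→R.
The unique mutual best reply is (C, R), giving (18, 8).
Column earns 8 sequentially versus 8 at the Nash outcome: unchanged.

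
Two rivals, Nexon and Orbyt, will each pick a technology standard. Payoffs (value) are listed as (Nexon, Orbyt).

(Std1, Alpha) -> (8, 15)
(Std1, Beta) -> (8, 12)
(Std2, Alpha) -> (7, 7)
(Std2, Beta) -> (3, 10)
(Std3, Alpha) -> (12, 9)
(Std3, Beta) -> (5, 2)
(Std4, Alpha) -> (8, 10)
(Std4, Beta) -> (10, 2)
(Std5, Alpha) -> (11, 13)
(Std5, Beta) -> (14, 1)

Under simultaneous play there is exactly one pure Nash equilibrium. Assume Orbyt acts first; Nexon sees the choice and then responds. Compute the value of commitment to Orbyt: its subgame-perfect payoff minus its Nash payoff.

0

Work backward from Nexon's decision.
- Alpha: BR = Std3, leader payoff 9.
- Beta: BR = Std5, leader payoff 1.
Orbyt's induced payoffs are 9, 1, so Orbyt commits to Alpha. Subgame-perfect outcome: (Std3, Alpha) with payoffs (12, 9).
Now find the simultaneous Nash equilibrium.
Nexon's best replies: Alpha→Std3; Beta→Std5.
Orbyt's best replies: Std1→Alpha; Std2→Beta; Std3→Alpha; Std4→Alpha; Std5→Alpha.
Only (Std3, Alpha) has each player best-responding; Nash payoffs (12, 9).
Orbyt's commitment gain: 9 − 9 = 0.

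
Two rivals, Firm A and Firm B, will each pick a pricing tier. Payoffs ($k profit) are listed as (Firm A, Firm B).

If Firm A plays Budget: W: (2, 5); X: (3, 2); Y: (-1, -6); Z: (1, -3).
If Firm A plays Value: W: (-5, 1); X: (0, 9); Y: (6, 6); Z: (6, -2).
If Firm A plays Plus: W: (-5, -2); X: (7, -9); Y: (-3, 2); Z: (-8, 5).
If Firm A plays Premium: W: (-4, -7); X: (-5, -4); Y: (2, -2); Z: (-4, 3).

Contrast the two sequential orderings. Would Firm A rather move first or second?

If Firm A leads: Firm B's best replies are Budget→W, Value→X, Plus→Z, Premium→Z; Firm A's induced payoffs 2, 0, -8, -4; outcome (Budget, W), payoffs (2, 5).
If Firm B leads: Firm A's best replies are W→Budget, X→Plus, Y→Value, Z→Value; Firm B's induced payoffs 5, -9, 6, -2; outcome (Value, Y), payoffs (6, 6).
Firm A gets 2 moving first and 6 moving second, so Firm A prefers to move second.

second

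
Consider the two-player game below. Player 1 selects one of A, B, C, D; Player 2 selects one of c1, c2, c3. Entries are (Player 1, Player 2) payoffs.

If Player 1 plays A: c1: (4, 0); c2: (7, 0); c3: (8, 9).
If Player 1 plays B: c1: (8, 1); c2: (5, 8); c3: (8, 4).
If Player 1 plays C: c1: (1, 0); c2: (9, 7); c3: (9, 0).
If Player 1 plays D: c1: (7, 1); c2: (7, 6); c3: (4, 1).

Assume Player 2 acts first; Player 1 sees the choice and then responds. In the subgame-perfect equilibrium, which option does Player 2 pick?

Backward induction with Player 2 moving first.
- c1: Player 1 compares 4, 8, 1, 7 and picks B; Player 2 would get 1.
- c2: Player 1 compares 7, 5, 9, 7 and picks C; Player 2 would get 7.
- c3: Player 1 compares 8, 8, 9, 4 and picks C; Player 2 would get 0.
Among 1, 7, 0, the best is 7 at c2. Subgame-perfect outcome: (C, c2) with payoffs (9, 7).

c2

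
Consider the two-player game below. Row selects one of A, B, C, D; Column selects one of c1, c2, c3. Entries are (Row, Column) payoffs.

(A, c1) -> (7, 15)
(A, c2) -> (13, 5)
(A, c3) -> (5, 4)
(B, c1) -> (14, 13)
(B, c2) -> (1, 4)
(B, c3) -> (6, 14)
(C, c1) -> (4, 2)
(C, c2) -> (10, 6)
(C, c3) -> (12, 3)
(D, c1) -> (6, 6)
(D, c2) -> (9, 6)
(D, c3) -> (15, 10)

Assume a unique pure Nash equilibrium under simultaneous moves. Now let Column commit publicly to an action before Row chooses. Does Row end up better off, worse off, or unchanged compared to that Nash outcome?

Row best-responds to each possible Column move:
- c1: BR = B, leader payoff 13.
- c2: BR = A, leader payoff 5.
- c3: BR = D, leader payoff 10.
Column's induced payoffs are 13, 5, 10, so Column commits to c1. Subgame-perfect outcome: (B, c1) with payoffs (14, 13).
Now find the simultaneous Nash equilibrium.
Row's best replies: c1→B; c2→A; c3→D.
Column's best replies: A→c1; B→c3; C→c2; D→c3.
The unique mutual best reply is (D, c3), giving (15, 10).
Row earns 14 sequentially versus 15 at the Nash outcome: worse off.

worse off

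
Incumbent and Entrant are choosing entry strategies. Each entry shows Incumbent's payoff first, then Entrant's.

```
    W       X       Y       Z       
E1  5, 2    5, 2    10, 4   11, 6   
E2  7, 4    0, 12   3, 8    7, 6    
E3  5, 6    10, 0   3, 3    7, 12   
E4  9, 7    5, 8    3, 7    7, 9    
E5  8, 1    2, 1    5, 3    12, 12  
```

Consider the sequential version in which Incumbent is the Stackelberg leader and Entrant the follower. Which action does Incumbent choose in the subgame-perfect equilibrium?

Entrant best-responds to each possible Incumbent move:
- E1: Entrant compares 2, 2, 4, 6 and picks Z; Incumbent would get 11.
- E2: Entrant compares 4, 12, 8, 6 and picks X; Incumbent would get 0.
- E3: Entrant compares 6, 0, 3, 12 and picks Z; Incumbent would get 7.
- E4: Entrant compares 7, 8, 7, 9 and picks Z; Incumbent would get 7.
- E5: Entrant compares 1, 1, 3, 12 and picks Z; Incumbent would get 12.
Among 11, 0, 7, 7, 12, the best is 12 at E5. Subgame-perfect outcome: (E5, Z) with payoffs (12, 12).

E5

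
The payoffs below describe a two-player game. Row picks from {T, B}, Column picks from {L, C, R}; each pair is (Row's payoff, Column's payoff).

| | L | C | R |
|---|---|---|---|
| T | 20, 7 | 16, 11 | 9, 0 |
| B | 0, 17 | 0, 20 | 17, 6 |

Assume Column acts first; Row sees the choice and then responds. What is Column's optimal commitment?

C

Solve by backward induction (Column leads).
- L → Row plays T (best of 20, 0); Column gets 7.
- C → Row plays T (best of 16, 0); Column gets 11.
- R → Row plays B (best of 9, 17); Column gets 6.
Column's induced payoffs are 7, 11, 6, so Column commits to C. Subgame-perfect outcome: (T, C) with payoffs (16, 11).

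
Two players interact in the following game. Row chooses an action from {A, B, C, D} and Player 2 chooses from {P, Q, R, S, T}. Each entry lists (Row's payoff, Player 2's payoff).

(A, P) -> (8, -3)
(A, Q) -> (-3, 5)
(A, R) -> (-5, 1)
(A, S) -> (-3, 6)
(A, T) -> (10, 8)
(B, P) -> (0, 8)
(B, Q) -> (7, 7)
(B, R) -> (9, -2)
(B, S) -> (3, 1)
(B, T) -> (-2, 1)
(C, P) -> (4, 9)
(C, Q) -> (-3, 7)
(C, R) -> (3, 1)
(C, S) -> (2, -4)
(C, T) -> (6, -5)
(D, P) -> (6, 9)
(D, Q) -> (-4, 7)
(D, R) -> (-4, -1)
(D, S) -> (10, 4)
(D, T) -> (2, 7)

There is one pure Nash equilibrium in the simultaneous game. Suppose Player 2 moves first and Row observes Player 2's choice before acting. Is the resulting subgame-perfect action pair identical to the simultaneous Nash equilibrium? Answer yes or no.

Row best-responds to each possible Player 2 move:
- P: BR = A, leader payoff -3.
- Q: BR = B, leader payoff 7.
- R: BR = B, leader payoff -2.
- S: BR = D, leader payoff 4.
- T: BR = A, leader payoff 8.
Maximizing over -3, 7, -2, 4, 8, Player 2 chooses T. Subgame-perfect outcome: (A, T) with payoffs (10, 8).
Under simultaneous play:
Row's best replies: P→A; Q→B; R→B; S→D; T→A.
Player 2's best replies: A→T; B→P; C→P; D→P.
Only (A, T) has each player best-responding; Nash payoffs (10, 8).
Sequential outcome (A, T) coincides with the Nash profile (A, T).

yes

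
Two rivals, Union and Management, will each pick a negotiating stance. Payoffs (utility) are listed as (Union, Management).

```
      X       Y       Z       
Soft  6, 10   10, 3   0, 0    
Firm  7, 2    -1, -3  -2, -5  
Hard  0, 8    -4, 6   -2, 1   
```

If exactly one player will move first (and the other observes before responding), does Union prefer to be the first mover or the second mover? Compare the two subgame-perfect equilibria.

If Union leads: Management's best replies are Soft→X, Firm→X, Hard→X; Union's induced payoffs 6, 7, 0; outcome (Firm, X), payoffs (7, 2).
If Management leads: Union's best replies are X→Firm, Y→Soft, Z→Soft; Management's induced payoffs 2, 3, 0; outcome (Soft, Y), payoffs (10, 3).
Union gets 7 moving first and 10 moving second, so Union prefers to move second.

second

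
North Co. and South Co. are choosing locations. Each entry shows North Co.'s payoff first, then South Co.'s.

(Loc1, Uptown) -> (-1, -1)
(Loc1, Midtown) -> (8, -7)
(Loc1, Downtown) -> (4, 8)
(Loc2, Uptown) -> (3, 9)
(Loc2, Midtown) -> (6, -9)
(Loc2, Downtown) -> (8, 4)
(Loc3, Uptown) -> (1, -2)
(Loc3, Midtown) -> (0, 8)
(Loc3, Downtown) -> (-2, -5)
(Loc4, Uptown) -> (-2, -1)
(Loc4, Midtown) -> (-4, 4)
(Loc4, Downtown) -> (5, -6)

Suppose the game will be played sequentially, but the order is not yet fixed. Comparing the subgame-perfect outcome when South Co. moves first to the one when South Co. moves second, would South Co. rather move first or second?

first

If North Co. leads: South Co.'s best replies are Loc1→Downtown, Loc2→Uptown, Loc3→Midtown, Loc4→Midtown; North Co.'s induced payoffs 4, 3, 0, -4; outcome (Loc1, Downtown), payoffs (4, 8).
If South Co. leads: North Co.'s best replies are Uptown→Loc2, Midtown→Loc1, Downtown→Loc2; South Co.'s induced payoffs 9, -7, 4; outcome (Loc2, Uptown), payoffs (3, 9).
South Co. gets 9 moving first and 8 moving second, so South Co. prefers to move first.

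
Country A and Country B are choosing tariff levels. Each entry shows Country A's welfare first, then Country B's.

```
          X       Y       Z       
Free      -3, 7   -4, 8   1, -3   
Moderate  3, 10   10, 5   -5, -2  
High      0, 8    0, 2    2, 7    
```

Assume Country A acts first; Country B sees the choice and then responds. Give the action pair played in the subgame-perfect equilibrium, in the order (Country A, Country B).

Country B best-responds to each possible Country A move:
- Free → Country B plays Y (best of 7, 8, -3); Country A gets -4.
- Moderate → Country B plays X (best of 10, 5, -2); Country A gets 3.
- High → Country B plays X (best of 8, 2, 7); Country A gets 0.
Maximizing over -4, 3, 0, Country A chooses Moderate. Subgame-perfect outcome: (Moderate, X) with payoffs (3, 10).

(Moderate, X)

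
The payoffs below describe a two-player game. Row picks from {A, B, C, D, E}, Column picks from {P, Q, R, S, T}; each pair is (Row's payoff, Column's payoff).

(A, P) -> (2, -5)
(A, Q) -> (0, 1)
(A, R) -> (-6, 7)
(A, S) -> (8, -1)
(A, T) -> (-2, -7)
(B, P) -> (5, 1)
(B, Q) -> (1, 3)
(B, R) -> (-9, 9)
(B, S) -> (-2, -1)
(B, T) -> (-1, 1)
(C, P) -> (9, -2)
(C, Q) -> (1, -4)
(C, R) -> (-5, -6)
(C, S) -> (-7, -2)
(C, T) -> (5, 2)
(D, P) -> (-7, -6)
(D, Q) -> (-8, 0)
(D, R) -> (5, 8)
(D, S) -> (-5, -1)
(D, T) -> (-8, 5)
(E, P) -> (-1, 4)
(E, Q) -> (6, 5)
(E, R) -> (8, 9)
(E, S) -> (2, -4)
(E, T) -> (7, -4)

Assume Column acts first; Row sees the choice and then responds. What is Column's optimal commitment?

R

Backward induction with Column moving first.
- P: BR = C, leader payoff -2.
- Q: BR = E, leader payoff 5.
- R: BR = E, leader payoff 9.
- S: BR = A, leader payoff -1.
- T: BR = E, leader payoff -4.
Among -2, 5, 9, -1, -4, the best is 9 at R. Subgame-perfect outcome: (E, R) with payoffs (8, 9).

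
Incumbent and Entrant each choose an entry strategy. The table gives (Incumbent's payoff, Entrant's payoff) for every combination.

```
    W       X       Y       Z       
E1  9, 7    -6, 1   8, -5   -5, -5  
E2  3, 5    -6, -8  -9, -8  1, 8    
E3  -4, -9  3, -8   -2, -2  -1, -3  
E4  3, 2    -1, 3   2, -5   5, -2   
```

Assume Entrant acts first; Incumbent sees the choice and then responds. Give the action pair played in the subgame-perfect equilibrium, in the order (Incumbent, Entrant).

(E1, W)

Work backward from Incumbent's decision.
- W: BR = E1, leader payoff 7.
- X: BR = E3, leader payoff -8.
- Y: BR = E1, leader payoff -5.
- Z: BR = E4, leader payoff -2.
Entrant's induced payoffs are 7, -8, -5, -2, so Entrant commits to W. Subgame-perfect outcome: (E1, W) with payoffs (9, 7).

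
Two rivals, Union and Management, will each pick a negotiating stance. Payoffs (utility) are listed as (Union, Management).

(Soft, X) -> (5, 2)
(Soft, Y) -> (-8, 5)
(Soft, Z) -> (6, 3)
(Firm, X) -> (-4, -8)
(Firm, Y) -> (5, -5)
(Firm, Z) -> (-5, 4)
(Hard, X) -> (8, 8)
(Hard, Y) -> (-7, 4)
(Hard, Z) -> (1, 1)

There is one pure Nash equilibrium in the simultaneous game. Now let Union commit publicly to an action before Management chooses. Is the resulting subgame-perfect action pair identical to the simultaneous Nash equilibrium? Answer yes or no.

yes

Backward induction with Union moving first.
- Soft: BR = Y, leader payoff -8.
- Firm: BR = Z, leader payoff -5.
- Hard: BR = X, leader payoff 8.
Among -8, -5, 8, the best is 8 at Hard. Subgame-perfect outcome: (Hard, X) with payoffs (8, 8).
For the simultaneous game, intersect best replies.
Union's best replies: X→Hard; Y→Firm; Z→Soft.
Management's best replies: Soft→Y; Firm→Z; Hard→X.
Only (Hard, X) has each player best-responding; Nash payoffs (8, 8).
Sequential outcome (Hard, X) coincides with the Nash profile (Hard, X).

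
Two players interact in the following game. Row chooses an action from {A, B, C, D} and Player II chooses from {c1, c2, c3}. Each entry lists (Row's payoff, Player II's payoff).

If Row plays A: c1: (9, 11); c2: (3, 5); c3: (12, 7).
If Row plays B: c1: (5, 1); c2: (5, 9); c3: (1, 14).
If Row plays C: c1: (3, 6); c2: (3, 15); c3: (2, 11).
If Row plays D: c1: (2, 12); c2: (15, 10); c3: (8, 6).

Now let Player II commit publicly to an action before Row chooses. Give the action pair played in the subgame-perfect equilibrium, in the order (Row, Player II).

Backward induction with Player II moving first.
- c1: Row compares 9, 5, 3, 2 and picks A; Player II would get 11.
- c2: Row compares 3, 5, 3, 15 and picks D; Player II would get 10.
- c3: Row compares 12, 1, 2, 8 and picks A; Player II would get 7.
Among 11, 10, 7, the best is 11 at c1. Subgame-perfect outcome: (A, c1) with payoffs (9, 11).

(A, c1)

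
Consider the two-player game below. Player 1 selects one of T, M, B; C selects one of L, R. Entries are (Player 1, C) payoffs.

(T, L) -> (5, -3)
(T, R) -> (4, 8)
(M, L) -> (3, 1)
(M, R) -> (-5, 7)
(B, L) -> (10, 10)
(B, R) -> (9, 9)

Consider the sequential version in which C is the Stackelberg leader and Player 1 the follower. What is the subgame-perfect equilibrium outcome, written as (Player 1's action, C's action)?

(B, L)

Solve by backward induction (C leads).
- L: BR = B, leader payoff 10.
- R: BR = B, leader payoff 9.
C's induced payoffs are 10, 9, so C commits to L. Subgame-perfect outcome: (B, L) with payoffs (10, 10).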